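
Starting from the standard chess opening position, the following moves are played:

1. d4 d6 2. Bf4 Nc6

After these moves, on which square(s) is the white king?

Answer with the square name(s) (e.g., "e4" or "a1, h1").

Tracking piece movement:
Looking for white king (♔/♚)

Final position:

  a b c d e f g h
  ─────────────────
8│♜ · ♝ ♛ ♚ ♝ ♞ ♜│8
7│♟ ♟ ♟ · ♟ ♟ ♟ ♟│7
6│· · ♞ ♟ · · · ·│6
5│· · · · · · · ·│5
4│· · · ♙ · ♗ · ·│4
3│· · · · · · · ·│3
2│♙ ♙ ♙ · ♙ ♙ ♙ ♙│2
1│♖ ♘ · ♕ ♔ ♗ ♘ ♖│1
  ─────────────────
  a b c d e f g h


e1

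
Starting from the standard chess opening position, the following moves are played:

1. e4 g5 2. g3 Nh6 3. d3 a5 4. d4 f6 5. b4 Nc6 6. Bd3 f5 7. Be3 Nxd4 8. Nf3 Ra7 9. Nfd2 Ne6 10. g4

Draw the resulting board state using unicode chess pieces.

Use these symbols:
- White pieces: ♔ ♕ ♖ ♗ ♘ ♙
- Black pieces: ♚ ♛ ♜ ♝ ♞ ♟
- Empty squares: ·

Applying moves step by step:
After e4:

♜ ♞ ♝ ♛ ♚ ♝ ♞ ♜
♟ ♟ ♟ ♟ ♟ ♟ ♟ ♟
· · · · · · · ·
· · · · · · · ·
· · · · ♙ · · ·
· · · · · · · ·
♙ ♙ ♙ ♙ · ♙ ♙ ♙
♖ ♘ ♗ ♕ ♔ ♗ ♘ ♖


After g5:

♜ ♞ ♝ ♛ ♚ ♝ ♞ ♜
♟ ♟ ♟ ♟ ♟ ♟ · ♟
· · · · · · · ·
· · · · · · ♟ ·
· · · · ♙ · · ·
· · · · · · · ·
♙ ♙ ♙ ♙ · ♙ ♙ ♙
♖ ♘ ♗ ♕ ♔ ♗ ♘ ♖


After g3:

♜ ♞ ♝ ♛ ♚ ♝ ♞ ♜
♟ ♟ ♟ ♟ ♟ ♟ · ♟
· · · · · · · ·
· · · · · · ♟ ·
· · · · ♙ · · ·
· · · · · · ♙ ·
♙ ♙ ♙ ♙ · ♙ · ♙
♖ ♘ ♗ ♕ ♔ ♗ ♘ ♖


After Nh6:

♜ ♞ ♝ ♛ ♚ ♝ · ♜
♟ ♟ ♟ ♟ ♟ ♟ · ♟
· · · · · · · ♞
· · · · · · ♟ ·
· · · · ♙ · · ·
· · · · · · ♙ ·
♙ ♙ ♙ ♙ · ♙ · ♙
♖ ♘ ♗ ♕ ♔ ♗ ♘ ♖


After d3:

♜ ♞ ♝ ♛ ♚ ♝ · ♜
♟ ♟ ♟ ♟ ♟ ♟ · ♟
· · · · · · · ♞
· · · · · · ♟ ·
· · · · ♙ · · ·
· · · ♙ · · ♙ ·
♙ ♙ ♙ · · ♙ · ♙
♖ ♘ ♗ ♕ ♔ ♗ ♘ ♖


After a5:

♜ ♞ ♝ ♛ ♚ ♝ · ♜
· ♟ ♟ ♟ ♟ ♟ · ♟
· · · · · · · ♞
♟ · · · · · ♟ ·
· · · · ♙ · · ·
· · · ♙ · · ♙ ·
♙ ♙ ♙ · · ♙ · ♙
♖ ♘ ♗ ♕ ♔ ♗ ♘ ♖


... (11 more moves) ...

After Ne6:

· · ♝ ♛ ♚ ♝ · ♜
♜ ♟ ♟ ♟ ♟ · · ♟
· · · · ♞ · · ♞
♟ · · · · ♟ ♟ ·
· ♙ · · ♙ · · ·
· · · ♗ ♗ · ♙ ·
♙ · ♙ ♘ · ♙ · ♙
♖ ♘ · ♕ ♔ · · ♖


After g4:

· · ♝ ♛ ♚ ♝ · ♜
♜ ♟ ♟ ♟ ♟ · · ♟
· · · · ♞ · · ♞
♟ · · · · ♟ ♟ ·
· ♙ · · ♙ · ♙ ·
· · · ♗ ♗ · · ·
♙ · ♙ ♘ · ♙ · ♙
♖ ♘ · ♕ ♔ · · ♖



  a b c d e f g h
  ─────────────────
8│· · ♝ ♛ ♚ ♝ · ♜│8
7│♜ ♟ ♟ ♟ ♟ · · ♟│7
6│· · · · ♞ · · ♞│6
5│♟ · · · · ♟ ♟ ·│5
4│· ♙ · · ♙ · ♙ ·│4
3│· · · ♗ ♗ · · ·│3
2│♙ · ♙ ♘ · ♙ · ♙│2
1│♖ ♘ · ♕ ♔ · · ♖│1
  ─────────────────
  a b c d e f g h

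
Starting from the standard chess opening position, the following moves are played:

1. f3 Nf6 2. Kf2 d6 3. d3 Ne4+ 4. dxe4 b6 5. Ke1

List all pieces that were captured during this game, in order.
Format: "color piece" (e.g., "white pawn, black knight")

Tracking captures:
  dxe4: captured black knight

black knight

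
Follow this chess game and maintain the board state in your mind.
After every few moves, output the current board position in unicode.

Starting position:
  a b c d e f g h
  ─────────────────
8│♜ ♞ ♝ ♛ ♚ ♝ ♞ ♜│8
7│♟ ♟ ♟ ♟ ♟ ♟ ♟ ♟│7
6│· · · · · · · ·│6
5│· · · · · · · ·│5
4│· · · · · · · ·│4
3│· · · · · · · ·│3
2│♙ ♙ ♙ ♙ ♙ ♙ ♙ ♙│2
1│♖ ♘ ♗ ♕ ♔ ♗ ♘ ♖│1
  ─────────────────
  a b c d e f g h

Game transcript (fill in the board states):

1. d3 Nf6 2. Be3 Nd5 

  a b c d e f g h
  ─────────────────
8│♜ ♞ ♝ ♛ ♚ ♝ · ♜│8
7│♟ ♟ ♟ ♟ ♟ ♟ ♟ ♟│7
6│· · · · · · · ·│6
5│· · · ♞ · · · ·│5
4│· · · · · · · ·│4
3│· · · ♙ ♗ · · ·│3
2│♙ ♙ ♙ · ♙ ♙ ♙ ♙│2
1│♖ ♘ · ♕ ♔ ♗ ♘ ♖│1
  ─────────────────
  a b c d e f g h

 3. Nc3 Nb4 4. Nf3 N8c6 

  a b c d e f g h
  ─────────────────
8│♜ · ♝ ♛ ♚ ♝ · ♜│8
7│♟ ♟ ♟ ♟ ♟ ♟ ♟ ♟│7
6│· · ♞ · · · · ·│6
5│· · · · · · · ·│5
4│· ♞ · · · · · ·│4
3│· · ♘ ♙ ♗ ♘ · ·│3
2│♙ ♙ ♙ · ♙ ♙ ♙ ♙│2
1│♖ · · ♕ ♔ ♗ · ♖│1
  ─────────────────
  a b c d e f g h

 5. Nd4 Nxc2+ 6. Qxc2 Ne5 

  a b c d e f g h
  ─────────────────
8│♜ · ♝ ♛ ♚ ♝ · ♜│8
7│♟ ♟ ♟ ♟ ♟ ♟ ♟ ♟│7
6│· · · · · · · ·│6
5│· · · · ♞ · · ·│5
4│· · · ♘ · · · ·│4
3│· · ♘ ♙ ♗ · · ·│3
2│♙ ♙ ♕ · ♙ ♙ ♙ ♙│2
1│♖ · · · ♔ ♗ · ♖│1
  ─────────────────
  a b c d e f g h

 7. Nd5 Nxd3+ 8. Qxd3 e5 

  a b c d e f g h
  ─────────────────
8│♜ · ♝ ♛ ♚ ♝ · ♜│8
7│♟ ♟ ♟ ♟ · ♟ ♟ ♟│7
6│· · · · · · · ·│6
5│· · · ♘ ♟ · · ·│5
4│· · · ♘ · · · ·│4
3│· · · ♕ ♗ · · ·│3
2│♙ ♙ · · ♙ ♙ ♙ ♙│2
1│♖ · · · ♔ ♗ · ♖│1
  ─────────────────
  a b c d e f g h

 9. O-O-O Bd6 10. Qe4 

  a b c d e f g h
  ─────────────────
8│♜ · ♝ ♛ ♚ · · ♜│8
7│♟ ♟ ♟ ♟ · ♟ ♟ ♟│7
6│· · · ♝ · · · ·│6
5│· · · ♘ ♟ · · ·│5
4│· · · ♘ ♕ · · ·│4
3│· · · · ♗ · · ·│3
2│♙ ♙ · · ♙ ♙ ♙ ♙│2
1│· · ♔ ♖ · ♗ · ♖│1
  ─────────────────
  a b c d e f g h


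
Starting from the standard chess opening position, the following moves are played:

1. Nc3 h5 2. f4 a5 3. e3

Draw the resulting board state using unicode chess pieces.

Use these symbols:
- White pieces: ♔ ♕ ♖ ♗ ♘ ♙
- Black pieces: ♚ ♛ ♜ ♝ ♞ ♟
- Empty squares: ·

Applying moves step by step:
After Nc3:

♜ ♞ ♝ ♛ ♚ ♝ ♞ ♜
♟ ♟ ♟ ♟ ♟ ♟ ♟ ♟
· · · · · · · ·
· · · · · · · ·
· · · · · · · ·
· · ♘ · · · · ·
♙ ♙ ♙ ♙ ♙ ♙ ♙ ♙
♖ · ♗ ♕ ♔ ♗ ♘ ♖


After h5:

♜ ♞ ♝ ♛ ♚ ♝ ♞ ♜
♟ ♟ ♟ ♟ ♟ ♟ ♟ ·
· · · · · · · ·
· · · · · · · ♟
· · · · · · · ·
· · ♘ · · · · ·
♙ ♙ ♙ ♙ ♙ ♙ ♙ ♙
♖ · ♗ ♕ ♔ ♗ ♘ ♖


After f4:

♜ ♞ ♝ ♛ ♚ ♝ ♞ ♜
♟ ♟ ♟ ♟ ♟ ♟ ♟ ·
· · · · · · · ·
· · · · · · · ♟
· · · · · ♙ · ·
· · ♘ · · · · ·
♙ ♙ ♙ ♙ ♙ · ♙ ♙
♖ · ♗ ♕ ♔ ♗ ♘ ♖


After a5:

♜ ♞ ♝ ♛ ♚ ♝ ♞ ♜
· ♟ ♟ ♟ ♟ ♟ ♟ ·
· · · · · · · ·
♟ · · · · · · ♟
· · · · · ♙ · ·
· · ♘ · · · · ·
♙ ♙ ♙ ♙ ♙ · ♙ ♙
♖ · ♗ ♕ ♔ ♗ ♘ ♖


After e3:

♜ ♞ ♝ ♛ ♚ ♝ ♞ ♜
· ♟ ♟ ♟ ♟ ♟ ♟ ·
· · · · · · · ·
♟ · · · · · · ♟
· · · · · ♙ · ·
· · ♘ · ♙ · · ·
♙ ♙ ♙ ♙ · · ♙ ♙
♖ · ♗ ♕ ♔ ♗ ♘ ♖



  a b c d e f g h
  ─────────────────
8│♜ ♞ ♝ ♛ ♚ ♝ ♞ ♜│8
7│· ♟ ♟ ♟ ♟ ♟ ♟ ·│7
6│· · · · · · · ·│6
5│♟ · · · · · · ♟│5
4│· · · · · ♙ · ·│4
3│· · ♘ · ♙ · · ·│3
2│♙ ♙ ♙ ♙ · · ♙ ♙│2
1│♖ · ♗ ♕ ♔ ♗ ♘ ♖│1
  ─────────────────
  a b c d e f g h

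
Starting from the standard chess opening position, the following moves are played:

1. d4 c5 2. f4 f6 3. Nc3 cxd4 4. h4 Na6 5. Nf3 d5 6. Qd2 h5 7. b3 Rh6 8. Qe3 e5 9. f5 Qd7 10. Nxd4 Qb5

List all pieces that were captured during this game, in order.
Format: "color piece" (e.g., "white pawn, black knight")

Tracking captures:
  cxd4: captured white pawn
  Nxd4: captured black pawn

white pawn, black pawn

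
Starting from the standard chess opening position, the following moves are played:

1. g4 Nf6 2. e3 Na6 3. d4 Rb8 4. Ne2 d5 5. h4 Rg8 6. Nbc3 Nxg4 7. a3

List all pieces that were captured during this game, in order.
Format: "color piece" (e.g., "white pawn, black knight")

Tracking captures:
  Nxg4: captured white pawn

white pawn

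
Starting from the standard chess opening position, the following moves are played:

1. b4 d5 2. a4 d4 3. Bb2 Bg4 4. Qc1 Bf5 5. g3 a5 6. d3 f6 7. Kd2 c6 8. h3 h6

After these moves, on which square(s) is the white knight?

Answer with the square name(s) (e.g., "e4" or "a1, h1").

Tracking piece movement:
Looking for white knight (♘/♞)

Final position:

  a b c d e f g h
  ─────────────────
8│♜ ♞ · ♛ ♚ ♝ ♞ ♜│8
7│· ♟ · · ♟ · ♟ ·│7
6│· · ♟ · · ♟ · ♟│6
5│♟ · · · · ♝ · ·│5
4│♙ ♙ · ♟ · · · ·│4
3│· · · ♙ · · ♙ ♙│3
2│· ♗ ♙ ♔ ♙ ♙ · ·│2
1│♖ ♘ ♕ · · ♗ ♘ ♖│1
  ─────────────────
  a b c d e f g h


b1, g1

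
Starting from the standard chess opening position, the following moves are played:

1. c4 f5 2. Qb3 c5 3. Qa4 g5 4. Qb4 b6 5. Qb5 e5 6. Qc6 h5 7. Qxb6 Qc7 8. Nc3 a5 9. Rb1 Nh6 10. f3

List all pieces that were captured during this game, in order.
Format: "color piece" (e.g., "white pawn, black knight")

Tracking captures:
  Qxb6: captured black pawn

black pawn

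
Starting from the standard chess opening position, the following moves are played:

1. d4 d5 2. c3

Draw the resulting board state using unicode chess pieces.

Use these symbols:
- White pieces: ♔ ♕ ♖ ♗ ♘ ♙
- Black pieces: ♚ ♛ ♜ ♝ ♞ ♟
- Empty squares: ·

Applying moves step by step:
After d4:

♜ ♞ ♝ ♛ ♚ ♝ ♞ ♜
♟ ♟ ♟ ♟ ♟ ♟ ♟ ♟
· · · · · · · ·
· · · · · · · ·
· · · ♙ · · · ·
· · · · · · · ·
♙ ♙ ♙ · ♙ ♙ ♙ ♙
♖ ♘ ♗ ♕ ♔ ♗ ♘ ♖


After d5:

♜ ♞ ♝ ♛ ♚ ♝ ♞ ♜
♟ ♟ ♟ · ♟ ♟ ♟ ♟
· · · · · · · ·
· · · ♟ · · · ·
· · · ♙ · · · ·
· · · · · · · ·
♙ ♙ ♙ · ♙ ♙ ♙ ♙
♖ ♘ ♗ ♕ ♔ ♗ ♘ ♖


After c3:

♜ ♞ ♝ ♛ ♚ ♝ ♞ ♜
♟ ♟ ♟ · ♟ ♟ ♟ ♟
· · · · · · · ·
· · · ♟ · · · ·
· · · ♙ · · · ·
· · ♙ · · · · ·
♙ ♙ · · ♙ ♙ ♙ ♙
♖ ♘ ♗ ♕ ♔ ♗ ♘ ♖



  a b c d e f g h
  ─────────────────
8│♜ ♞ ♝ ♛ ♚ ♝ ♞ ♜│8
7│♟ ♟ ♟ · ♟ ♟ ♟ ♟│7
6│· · · · · · · ·│6
5│· · · ♟ · · · ·│5
4│· · · ♙ · · · ·│4
3│· · ♙ · · · · ·│3
2│♙ ♙ · · ♙ ♙ ♙ ♙│2
1│♖ ♘ ♗ ♕ ♔ ♗ ♘ ♖│1
  ─────────────────
  a b c d e f g h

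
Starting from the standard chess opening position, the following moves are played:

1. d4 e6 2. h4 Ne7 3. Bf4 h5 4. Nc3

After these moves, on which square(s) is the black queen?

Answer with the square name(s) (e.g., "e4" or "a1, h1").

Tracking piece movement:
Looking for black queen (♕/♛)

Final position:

  a b c d e f g h
  ─────────────────
8│♜ ♞ ♝ ♛ ♚ ♝ · ♜│8
7│♟ ♟ ♟ ♟ ♞ ♟ ♟ ·│7
6│· · · · ♟ · · ·│6
5│· · · · · · · ♟│5
4│· · · ♙ · ♗ · ♙│4
3│· · ♘ · · · · ·│3
2│♙ ♙ ♙ · ♙ ♙ ♙ ·│2
1│♖ · · ♕ ♔ ♗ ♘ ♖│1
  ─────────────────
  a b c d e f g h


d8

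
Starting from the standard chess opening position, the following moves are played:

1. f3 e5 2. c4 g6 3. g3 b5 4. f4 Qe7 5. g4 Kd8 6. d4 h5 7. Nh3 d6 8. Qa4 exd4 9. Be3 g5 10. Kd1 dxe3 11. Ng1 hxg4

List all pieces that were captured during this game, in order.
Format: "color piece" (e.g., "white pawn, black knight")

Tracking captures:
  exd4: captured white pawn
  dxe3: captured white bishop
  hxg4: captured white pawn

white pawn, white bishop, white pawn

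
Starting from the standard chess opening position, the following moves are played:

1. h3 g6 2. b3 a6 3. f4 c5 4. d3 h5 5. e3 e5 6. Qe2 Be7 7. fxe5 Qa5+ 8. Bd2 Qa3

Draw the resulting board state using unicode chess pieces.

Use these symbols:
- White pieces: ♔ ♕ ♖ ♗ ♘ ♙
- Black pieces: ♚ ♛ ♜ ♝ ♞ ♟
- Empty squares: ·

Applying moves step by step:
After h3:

♜ ♞ ♝ ♛ ♚ ♝ ♞ ♜
♟ ♟ ♟ ♟ ♟ ♟ ♟ ♟
· · · · · · · ·
· · · · · · · ·
· · · · · · · ·
· · · · · · · ♙
♙ ♙ ♙ ♙ ♙ ♙ ♙ ·
♖ ♘ ♗ ♕ ♔ ♗ ♘ ♖


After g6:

♜ ♞ ♝ ♛ ♚ ♝ ♞ ♜
♟ ♟ ♟ ♟ ♟ ♟ · ♟
· · · · · · ♟ ·
· · · · · · · ·
· · · · · · · ·
· · · · · · · ♙
♙ ♙ ♙ ♙ ♙ ♙ ♙ ·
♖ ♘ ♗ ♕ ♔ ♗ ♘ ♖


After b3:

♜ ♞ ♝ ♛ ♚ ♝ ♞ ♜
♟ ♟ ♟ ♟ ♟ ♟ · ♟
· · · · · · ♟ ·
· · · · · · · ·
· · · · · · · ·
· ♙ · · · · · ♙
♙ · ♙ ♙ ♙ ♙ ♙ ·
♖ ♘ ♗ ♕ ♔ ♗ ♘ ♖


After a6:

♜ ♞ ♝ ♛ ♚ ♝ ♞ ♜
· ♟ ♟ ♟ ♟ ♟ · ♟
♟ · · · · · ♟ ·
· · · · · · · ·
· · · · · · · ·
· ♙ · · · · · ♙
♙ · ♙ ♙ ♙ ♙ ♙ ·
♖ ♘ ♗ ♕ ♔ ♗ ♘ ♖


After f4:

♜ ♞ ♝ ♛ ♚ ♝ ♞ ♜
· ♟ ♟ ♟ ♟ ♟ · ♟
♟ · · · · · ♟ ·
· · · · · · · ·
· · · · · ♙ · ·
· ♙ · · · · · ♙
♙ · ♙ ♙ ♙ · ♙ ·
♖ ♘ ♗ ♕ ♔ ♗ ♘ ♖


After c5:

♜ ♞ ♝ ♛ ♚ ♝ ♞ ♜
· ♟ · ♟ ♟ ♟ · ♟
♟ · · · · · ♟ ·
· · ♟ · · · · ·
· · · · · ♙ · ·
· ♙ · · · · · ♙
♙ · ♙ ♙ ♙ · ♙ ·
♖ ♘ ♗ ♕ ♔ ♗ ♘ ♖


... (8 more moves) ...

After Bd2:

♜ ♞ ♝ · ♚ · ♞ ♜
· ♟ · ♟ ♝ ♟ · ·
♟ · · · · · ♟ ·
♛ · ♟ · ♙ · · ♟
· · · · · · · ·
· ♙ · ♙ ♙ · · ♙
♙ · ♙ ♗ ♕ · ♙ ·
♖ ♘ · · ♔ ♗ ♘ ♖


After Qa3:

♜ ♞ ♝ · ♚ · ♞ ♜
· ♟ · ♟ ♝ ♟ · ·
♟ · · · · · ♟ ·
· · ♟ · ♙ · · ♟
· · · · · · · ·
♛ ♙ · ♙ ♙ · · ♙
♙ · ♙ ♗ ♕ · ♙ ·
♖ ♘ · · ♔ ♗ ♘ ♖



  a b c d e f g h
  ─────────────────
8│♜ ♞ ♝ · ♚ · ♞ ♜│8
7│· ♟ · ♟ ♝ ♟ · ·│7
6│♟ · · · · · ♟ ·│6
5│· · ♟ · ♙ · · ♟│5
4│· · · · · · · ·│4
3│♛ ♙ · ♙ ♙ · · ♙│3
2│♙ · ♙ ♗ ♕ · ♙ ·│2
1│♖ ♘ · · ♔ ♗ ♘ ♖│1
  ─────────────────
  a b c d e f g h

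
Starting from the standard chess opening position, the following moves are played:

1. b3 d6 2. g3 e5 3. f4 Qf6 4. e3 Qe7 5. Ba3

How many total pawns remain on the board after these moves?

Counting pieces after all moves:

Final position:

  a b c d e f g h
  ─────────────────
8│♜ ♞ ♝ · ♚ ♝ ♞ ♜│8
7│♟ ♟ ♟ · ♛ ♟ ♟ ♟│7
6│· · · ♟ · · · ·│6
5│· · · · ♟ · · ·│5
4│· · · · · ♙ · ·│4
3│♗ ♙ · · ♙ · ♙ ·│3
2│♙ · ♙ ♙ · · · ♙│2
1│♖ ♘ · ♕ ♔ ♗ ♘ ♖│1
  ─────────────────
  a b c d e f g h


16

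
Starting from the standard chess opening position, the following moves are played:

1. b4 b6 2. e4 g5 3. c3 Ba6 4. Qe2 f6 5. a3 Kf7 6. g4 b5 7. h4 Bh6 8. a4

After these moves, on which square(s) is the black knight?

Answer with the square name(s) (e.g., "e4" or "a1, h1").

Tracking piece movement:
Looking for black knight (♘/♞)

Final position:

  a b c d e f g h
  ─────────────────
8│♜ ♞ · ♛ · · ♞ ♜│8
7│♟ · ♟ ♟ ♟ ♚ · ♟│7
6│♝ · · · · ♟ · ♝│6
5│· ♟ · · · · ♟ ·│5
4│♙ ♙ · · ♙ · ♙ ♙│4
3│· · ♙ · · · · ·│3
2│· · · ♙ ♕ ♙ · ·│2
1│♖ ♘ ♗ · ♔ ♗ ♘ ♖│1
  ─────────────────
  a b c d e f g h


b8, g8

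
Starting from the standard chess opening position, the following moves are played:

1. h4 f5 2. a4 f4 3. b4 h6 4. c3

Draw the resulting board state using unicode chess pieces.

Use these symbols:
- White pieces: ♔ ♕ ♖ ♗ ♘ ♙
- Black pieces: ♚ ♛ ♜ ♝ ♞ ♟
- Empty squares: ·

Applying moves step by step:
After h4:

♜ ♞ ♝ ♛ ♚ ♝ ♞ ♜
♟ ♟ ♟ ♟ ♟ ♟ ♟ ♟
· · · · · · · ·
· · · · · · · ·
· · · · · · · ♙
· · · · · · · ·
♙ ♙ ♙ ♙ ♙ ♙ ♙ ·
♖ ♘ ♗ ♕ ♔ ♗ ♘ ♖


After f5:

♜ ♞ ♝ ♛ ♚ ♝ ♞ ♜
♟ ♟ ♟ ♟ ♟ · ♟ ♟
· · · · · · · ·
· · · · · ♟ · ·
· · · · · · · ♙
· · · · · · · ·
♙ ♙ ♙ ♙ ♙ ♙ ♙ ·
♖ ♘ ♗ ♕ ♔ ♗ ♘ ♖


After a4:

♜ ♞ ♝ ♛ ♚ ♝ ♞ ♜
♟ ♟ ♟ ♟ ♟ · ♟ ♟
· · · · · · · ·
· · · · · ♟ · ·
♙ · · · · · · ♙
· · · · · · · ·
· ♙ ♙ ♙ ♙ ♙ ♙ ·
♖ ♘ ♗ ♕ ♔ ♗ ♘ ♖


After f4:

♜ ♞ ♝ ♛ ♚ ♝ ♞ ♜
♟ ♟ ♟ ♟ ♟ · ♟ ♟
· · · · · · · ·
· · · · · · · ·
♙ · · · · ♟ · ♙
· · · · · · · ·
· ♙ ♙ ♙ ♙ ♙ ♙ ·
♖ ♘ ♗ ♕ ♔ ♗ ♘ ♖


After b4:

♜ ♞ ♝ ♛ ♚ ♝ ♞ ♜
♟ ♟ ♟ ♟ ♟ · ♟ ♟
· · · · · · · ·
· · · · · · · ·
♙ ♙ · · · ♟ · ♙
· · · · · · · ·
· · ♙ ♙ ♙ ♙ ♙ ·
♖ ♘ ♗ ♕ ♔ ♗ ♘ ♖


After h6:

♜ ♞ ♝ ♛ ♚ ♝ ♞ ♜
♟ ♟ ♟ ♟ ♟ · ♟ ·
· · · · · · · ♟
· · · · · · · ·
♙ ♙ · · · ♟ · ♙
· · · · · · · ·
· · ♙ ♙ ♙ ♙ ♙ ·
♖ ♘ ♗ ♕ ♔ ♗ ♘ ♖


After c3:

♜ ♞ ♝ ♛ ♚ ♝ ♞ ♜
♟ ♟ ♟ ♟ ♟ · ♟ ·
· · · · · · · ♟
· · · · · · · ·
♙ ♙ · · · ♟ · ♙
· · ♙ · · · · ·
· · · ♙ ♙ ♙ ♙ ·
♖ ♘ ♗ ♕ ♔ ♗ ♘ ♖



  a b c d e f g h
  ─────────────────
8│♜ ♞ ♝ ♛ ♚ ♝ ♞ ♜│8
7│♟ ♟ ♟ ♟ ♟ · ♟ ·│7
6│· · · · · · · ♟│6
5│· · · · · · · ·│5
4│♙ ♙ · · · ♟ · ♙│4
3│· · ♙ · · · · ·│3
2│· · · ♙ ♙ ♙ ♙ ·│2
1│♖ ♘ ♗ ♕ ♔ ♗ ♘ ♖│1
  ─────────────────
  a b c d e f g h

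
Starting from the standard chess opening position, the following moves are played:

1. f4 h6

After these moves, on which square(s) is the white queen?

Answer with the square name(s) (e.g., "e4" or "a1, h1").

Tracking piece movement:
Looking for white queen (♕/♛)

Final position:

  a b c d e f g h
  ─────────────────
8│♜ ♞ ♝ ♛ ♚ ♝ ♞ ♜│8
7│♟ ♟ ♟ ♟ ♟ ♟ ♟ ·│7
6│· · · · · · · ♟│6
5│· · · · · · · ·│5
4│· · · · · ♙ · ·│4
3│· · · · · · · ·│3
2│♙ ♙ ♙ ♙ ♙ · ♙ ♙│2
1│♖ ♘ ♗ ♕ ♔ ♗ ♘ ♖│1
  ─────────────────
  a b c d e f g h


d1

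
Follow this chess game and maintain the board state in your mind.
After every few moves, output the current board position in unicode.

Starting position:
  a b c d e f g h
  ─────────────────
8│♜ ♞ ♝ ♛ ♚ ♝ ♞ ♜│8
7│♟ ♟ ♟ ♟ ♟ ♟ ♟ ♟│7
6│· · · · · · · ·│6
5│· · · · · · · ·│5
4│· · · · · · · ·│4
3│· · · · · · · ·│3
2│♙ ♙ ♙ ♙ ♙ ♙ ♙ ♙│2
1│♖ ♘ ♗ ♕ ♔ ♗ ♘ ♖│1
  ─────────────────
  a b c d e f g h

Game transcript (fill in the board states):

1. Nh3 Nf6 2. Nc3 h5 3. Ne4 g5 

  a b c d e f g h
  ─────────────────
8│♜ ♞ ♝ ♛ ♚ ♝ · ♜│8
7│♟ ♟ ♟ ♟ ♟ ♟ · ·│7
6│· · · · · ♞ · ·│6
5│· · · · · · ♟ ♟│5
4│· · · · ♘ · · ·│4
3│· · · · · · · ♘│3
2│♙ ♙ ♙ ♙ ♙ ♙ ♙ ♙│2
1│♖ · ♗ ♕ ♔ ♗ · ♖│1
  ─────────────────
  a b c d e f g h

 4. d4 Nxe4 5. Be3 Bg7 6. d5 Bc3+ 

  a b c d e f g h
  ─────────────────
8│♜ ♞ ♝ ♛ ♚ · · ♜│8
7│♟ ♟ ♟ ♟ ♟ ♟ · ·│7
6│· · · · · · · ·│6
5│· · · ♙ · · ♟ ♟│5
4│· · · · ♞ · · ·│4
3│· · ♝ · ♗ · · ♘│3
2│♙ ♙ ♙ · ♙ ♙ ♙ ♙│2
1│♖ · · ♕ ♔ ♗ · ♖│1
  ─────────────────
  a b c d e f g h

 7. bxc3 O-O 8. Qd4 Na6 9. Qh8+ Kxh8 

  a b c d e f g h
  ─────────────────
8│♜ · ♝ ♛ · ♜ · ♚│8
7│♟ ♟ ♟ ♟ ♟ ♟ · ·│7
6│♞ · · · · · · ·│6
5│· · · ♙ · · ♟ ♟│5
4│· · · · ♞ · · ·│4
3│· · ♙ · ♗ · · ♘│3
2│♙ · ♙ · ♙ ♙ ♙ ♙│2
1│♖ · · · ♔ ♗ · ♖│1
  ─────────────────
  a b c d e f g h

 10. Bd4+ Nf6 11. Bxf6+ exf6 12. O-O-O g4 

  a b c d e f g h
  ─────────────────
8│♜ · ♝ ♛ · ♜ · ♚│8
7│♟ ♟ ♟ ♟ · ♟ · ·│7
6│♞ · · · · ♟ · ·│6
5│· · · ♙ · · · ♟│5
4│· · · · · · ♟ ·│4
3│· · ♙ · · · · ♘│3
2│♙ · ♙ · ♙ ♙ ♙ ♙│2
1│· · ♔ ♖ · ♗ · ♖│1
  ─────────────────
  a b c d e f g h

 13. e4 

  a b c d e f g h
  ─────────────────
8│♜ · ♝ ♛ · ♜ · ♚│8
7│♟ ♟ ♟ ♟ · ♟ · ·│7
6│♞ · · · · ♟ · ·│6
5│· · · ♙ · · · ♟│5
4│· · · · ♙ · ♟ ·│4
3│· · ♙ · · · · ♘│3
2│♙ · ♙ · · ♙ ♙ ♙│2
1│· · ♔ ♖ · ♗ · ♖│1
  ─────────────────
  a b c d e f g h


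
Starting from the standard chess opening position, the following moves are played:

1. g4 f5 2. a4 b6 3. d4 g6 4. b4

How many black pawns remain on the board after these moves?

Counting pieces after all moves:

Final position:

  a b c d e f g h
  ─────────────────
8│♜ ♞ ♝ ♛ ♚ ♝ ♞ ♜│8
7│♟ · ♟ ♟ ♟ · · ♟│7
6│· ♟ · · · · ♟ ·│6
5│· · · · · ♟ · ·│5
4│♙ ♙ · ♙ · · ♙ ·│4
3│· · · · · · · ·│3
2│· · ♙ · ♙ ♙ · ♙│2
1│♖ ♘ ♗ ♕ ♔ ♗ ♘ ♖│1
  ─────────────────
  a b c d e f g h


8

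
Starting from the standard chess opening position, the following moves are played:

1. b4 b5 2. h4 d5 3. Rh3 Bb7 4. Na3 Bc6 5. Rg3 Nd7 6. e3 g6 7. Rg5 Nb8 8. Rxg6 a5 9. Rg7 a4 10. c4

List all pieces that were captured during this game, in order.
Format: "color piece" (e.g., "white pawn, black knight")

Tracking captures:
  Rxg6: captured black pawn

black pawn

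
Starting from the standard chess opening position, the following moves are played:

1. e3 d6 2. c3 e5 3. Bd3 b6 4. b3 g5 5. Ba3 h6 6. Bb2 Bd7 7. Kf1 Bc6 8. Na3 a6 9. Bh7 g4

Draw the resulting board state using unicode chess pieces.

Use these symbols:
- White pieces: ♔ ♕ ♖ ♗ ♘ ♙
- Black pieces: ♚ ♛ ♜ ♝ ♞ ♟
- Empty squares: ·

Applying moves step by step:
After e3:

♜ ♞ ♝ ♛ ♚ ♝ ♞ ♜
♟ ♟ ♟ ♟ ♟ ♟ ♟ ♟
· · · · · · · ·
· · · · · · · ·
· · · · · · · ·
· · · · ♙ · · ·
♙ ♙ ♙ ♙ · ♙ ♙ ♙
♖ ♘ ♗ ♕ ♔ ♗ ♘ ♖


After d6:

♜ ♞ ♝ ♛ ♚ ♝ ♞ ♜
♟ ♟ ♟ · ♟ ♟ ♟ ♟
· · · ♟ · · · ·
· · · · · · · ·
· · · · · · · ·
· · · · ♙ · · ·
♙ ♙ ♙ ♙ · ♙ ♙ ♙
♖ ♘ ♗ ♕ ♔ ♗ ♘ ♖


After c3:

♜ ♞ ♝ ♛ ♚ ♝ ♞ ♜
♟ ♟ ♟ · ♟ ♟ ♟ ♟
· · · ♟ · · · ·
· · · · · · · ·
· · · · · · · ·
· · ♙ · ♙ · · ·
♙ ♙ · ♙ · ♙ ♙ ♙
♖ ♘ ♗ ♕ ♔ ♗ ♘ ♖


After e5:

♜ ♞ ♝ ♛ ♚ ♝ ♞ ♜
♟ ♟ ♟ · · ♟ ♟ ♟
· · · ♟ · · · ·
· · · · ♟ · · ·
· · · · · · · ·
· · ♙ · ♙ · · ·
♙ ♙ · ♙ · ♙ ♙ ♙
♖ ♘ ♗ ♕ ♔ ♗ ♘ ♖


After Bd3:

♜ ♞ ♝ ♛ ♚ ♝ ♞ ♜
♟ ♟ ♟ · · ♟ ♟ ♟
· · · ♟ · · · ·
· · · · ♟ · · ·
· · · · · · · ·
· · ♙ ♗ ♙ · · ·
♙ ♙ · ♙ · ♙ ♙ ♙
♖ ♘ ♗ ♕ ♔ · ♘ ♖


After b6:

♜ ♞ ♝ ♛ ♚ ♝ ♞ ♜
♟ · ♟ · · ♟ ♟ ♟
· ♟ · ♟ · · · ·
· · · · ♟ · · ·
· · · · · · · ·
· · ♙ ♗ ♙ · · ·
♙ ♙ · ♙ · ♙ ♙ ♙
♖ ♘ ♗ ♕ ♔ · ♘ ♖


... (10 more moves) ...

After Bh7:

♜ ♞ · ♛ ♚ ♝ ♞ ♜
· · ♟ · · ♟ · ♗
♟ ♟ ♝ ♟ · · · ♟
· · · · ♟ · ♟ ·
· · · · · · · ·
♘ ♙ ♙ · ♙ · · ·
♙ ♗ · ♙ · ♙ ♙ ♙
♖ · · ♕ · ♔ ♘ ♖


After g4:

♜ ♞ · ♛ ♚ ♝ ♞ ♜
· · ♟ · · ♟ · ♗
♟ ♟ ♝ ♟ · · · ♟
· · · · ♟ · · ·
· · · · · · ♟ ·
♘ ♙ ♙ · ♙ · · ·
♙ ♗ · ♙ · ♙ ♙ ♙
♖ · · ♕ · ♔ ♘ ♖



  a b c d e f g h
  ─────────────────
8│♜ ♞ · ♛ ♚ ♝ ♞ ♜│8
7│· · ♟ · · ♟ · ♗│7
6│♟ ♟ ♝ ♟ · · · ♟│6
5│· · · · ♟ · · ·│5
4│· · · · · · ♟ ·│4
3│♘ ♙ ♙ · ♙ · · ·│3
2│♙ ♗ · ♙ · ♙ ♙ ♙│2
1│♖ · · ♕ · ♔ ♘ ♖│1
  ─────────────────
  a b c d e f g h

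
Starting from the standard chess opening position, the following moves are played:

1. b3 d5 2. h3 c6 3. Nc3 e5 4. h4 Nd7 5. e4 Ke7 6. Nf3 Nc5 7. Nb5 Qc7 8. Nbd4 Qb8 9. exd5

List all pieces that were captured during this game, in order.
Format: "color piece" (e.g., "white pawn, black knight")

Tracking captures:
  exd5: captured black pawn

black pawn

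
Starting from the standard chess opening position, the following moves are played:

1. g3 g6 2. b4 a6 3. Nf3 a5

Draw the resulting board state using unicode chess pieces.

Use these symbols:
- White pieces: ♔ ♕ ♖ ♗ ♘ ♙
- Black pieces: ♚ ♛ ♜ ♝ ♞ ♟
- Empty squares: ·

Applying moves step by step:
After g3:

♜ ♞ ♝ ♛ ♚ ♝ ♞ ♜
♟ ♟ ♟ ♟ ♟ ♟ ♟ ♟
· · · · · · · ·
· · · · · · · ·
· · · · · · · ·
· · · · · · ♙ ·
♙ ♙ ♙ ♙ ♙ ♙ · ♙
♖ ♘ ♗ ♕ ♔ ♗ ♘ ♖


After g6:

♜ ♞ ♝ ♛ ♚ ♝ ♞ ♜
♟ ♟ ♟ ♟ ♟ ♟ · ♟
· · · · · · ♟ ·
· · · · · · · ·
· · · · · · · ·
· · · · · · ♙ ·
♙ ♙ ♙ ♙ ♙ ♙ · ♙
♖ ♘ ♗ ♕ ♔ ♗ ♘ ♖


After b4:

♜ ♞ ♝ ♛ ♚ ♝ ♞ ♜
♟ ♟ ♟ ♟ ♟ ♟ · ♟
· · · · · · ♟ ·
· · · · · · · ·
· ♙ · · · · · ·
· · · · · · ♙ ·
♙ · ♙ ♙ ♙ ♙ · ♙
♖ ♘ ♗ ♕ ♔ ♗ ♘ ♖


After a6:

♜ ♞ ♝ ♛ ♚ ♝ ♞ ♜
· ♟ ♟ ♟ ♟ ♟ · ♟
♟ · · · · · ♟ ·
· · · · · · · ·
· ♙ · · · · · ·
· · · · · · ♙ ·
♙ · ♙ ♙ ♙ ♙ · ♙
♖ ♘ ♗ ♕ ♔ ♗ ♘ ♖


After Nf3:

♜ ♞ ♝ ♛ ♚ ♝ ♞ ♜
· ♟ ♟ ♟ ♟ ♟ · ♟
♟ · · · · · ♟ ·
· · · · · · · ·
· ♙ · · · · · ·
· · · · · ♘ ♙ ·
♙ · ♙ ♙ ♙ ♙ · ♙
♖ ♘ ♗ ♕ ♔ ♗ · ♖


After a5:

♜ ♞ ♝ ♛ ♚ ♝ ♞ ♜
· ♟ ♟ ♟ ♟ ♟ · ♟
· · · · · · ♟ ·
♟ · · · · · · ·
· ♙ · · · · · ·
· · · · · ♘ ♙ ·
♙ · ♙ ♙ ♙ ♙ · ♙
♖ ♘ ♗ ♕ ♔ ♗ · ♖



  a b c d e f g h
  ─────────────────
8│♜ ♞ ♝ ♛ ♚ ♝ ♞ ♜│8
7│· ♟ ♟ ♟ ♟ ♟ · ♟│7
6│· · · · · · ♟ ·│6
5│♟ · · · · · · ·│5
4│· ♙ · · · · · ·│4
3│· · · · · ♘ ♙ ·│3
2│♙ · ♙ ♙ ♙ ♙ · ♙│2
1│♖ ♘ ♗ ♕ ♔ ♗ · ♖│1
  ─────────────────
  a b c d e f g h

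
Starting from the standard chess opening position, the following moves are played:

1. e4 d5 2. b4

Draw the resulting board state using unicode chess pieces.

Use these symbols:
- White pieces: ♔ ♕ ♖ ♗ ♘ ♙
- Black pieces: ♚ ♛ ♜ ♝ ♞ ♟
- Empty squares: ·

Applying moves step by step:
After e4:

♜ ♞ ♝ ♛ ♚ ♝ ♞ ♜
♟ ♟ ♟ ♟ ♟ ♟ ♟ ♟
· · · · · · · ·
· · · · · · · ·
· · · · ♙ · · ·
· · · · · · · ·
♙ ♙ ♙ ♙ · ♙ ♙ ♙
♖ ♘ ♗ ♕ ♔ ♗ ♘ ♖


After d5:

♜ ♞ ♝ ♛ ♚ ♝ ♞ ♜
♟ ♟ ♟ · ♟ ♟ ♟ ♟
· · · · · · · ·
· · · ♟ · · · ·
· · · · ♙ · · ·
· · · · · · · ·
♙ ♙ ♙ ♙ · ♙ ♙ ♙
♖ ♘ ♗ ♕ ♔ ♗ ♘ ♖


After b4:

♜ ♞ ♝ ♛ ♚ ♝ ♞ ♜
♟ ♟ ♟ · ♟ ♟ ♟ ♟
· · · · · · · ·
· · · ♟ · · · ·
· ♙ · · ♙ · · ·
· · · · · · · ·
♙ · ♙ ♙ · ♙ ♙ ♙
♖ ♘ ♗ ♕ ♔ ♗ ♘ ♖



  a b c d e f g h
  ─────────────────
8│♜ ♞ ♝ ♛ ♚ ♝ ♞ ♜│8
7│♟ ♟ ♟ · ♟ ♟ ♟ ♟│7
6│· · · · · · · ·│6
5│· · · ♟ · · · ·│5
4│· ♙ · · ♙ · · ·│4
3│· · · · · · · ·│3
2│♙ · ♙ ♙ · ♙ ♙ ♙│2
1│♖ ♘ ♗ ♕ ♔ ♗ ♘ ♖│1
  ─────────────────
  a b c d e f g h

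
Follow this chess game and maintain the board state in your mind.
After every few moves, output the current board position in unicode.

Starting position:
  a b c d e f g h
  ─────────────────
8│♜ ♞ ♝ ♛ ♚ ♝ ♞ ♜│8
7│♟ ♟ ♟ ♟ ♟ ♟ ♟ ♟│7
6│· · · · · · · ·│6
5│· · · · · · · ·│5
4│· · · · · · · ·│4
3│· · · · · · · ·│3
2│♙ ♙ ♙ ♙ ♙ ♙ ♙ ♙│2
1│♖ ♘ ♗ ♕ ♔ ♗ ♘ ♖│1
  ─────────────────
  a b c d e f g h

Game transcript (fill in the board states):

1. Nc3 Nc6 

  a b c d e f g h
  ─────────────────
8│♜ · ♝ ♛ ♚ ♝ ♞ ♜│8
7│♟ ♟ ♟ ♟ ♟ ♟ ♟ ♟│7
6│· · ♞ · · · · ·│6
5│· · · · · · · ·│5
4│· · · · · · · ·│4
3│· · ♘ · · · · ·│3
2│♙ ♙ ♙ ♙ ♙ ♙ ♙ ♙│2
1│♖ · ♗ ♕ ♔ ♗ ♘ ♖│1
  ─────────────────
  a b c d e f g h

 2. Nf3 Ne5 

  a b c d e f g h
  ─────────────────
8│♜ · ♝ ♛ ♚ ♝ ♞ ♜│8
7│♟ ♟ ♟ ♟ ♟ ♟ ♟ ♟│7
6│· · · · · · · ·│6
5│· · · · ♞ · · ·│5
4│· · · · · · · ·│4
3│· · ♘ · · ♘ · ·│3
2│♙ ♙ ♙ ♙ ♙ ♙ ♙ ♙│2
1│♖ · ♗ ♕ ♔ ♗ · ♖│1
  ─────────────────
  a b c d e f g h

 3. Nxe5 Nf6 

  a b c d e f g h
  ─────────────────
8│♜ · ♝ ♛ ♚ ♝ · ♜│8
7│♟ ♟ ♟ ♟ ♟ ♟ ♟ ♟│7
6│· · · · · ♞ · ·│6
5│· · · · ♘ · · ·│5
4│· · · · · · · ·│4
3│· · ♘ · · · · ·│3
2│♙ ♙ ♙ ♙ ♙ ♙ ♙ ♙│2
1│♖ · ♗ ♕ ♔ ♗ · ♖│1
  ─────────────────
  a b c d e f g h

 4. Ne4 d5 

  a b c d e f g h
  ─────────────────
8│♜ · ♝ ♛ ♚ ♝ · ♜│8
7│♟ ♟ ♟ · ♟ ♟ ♟ ♟│7
6│· · · · · ♞ · ·│6
5│· · · ♟ ♘ · · ·│5
4│· · · · ♘ · · ·│4
3│· · · · · · · ·│3
2│♙ ♙ ♙ ♙ ♙ ♙ ♙ ♙│2
1│♖ · ♗ ♕ ♔ ♗ · ♖│1
  ─────────────────
  a b c d e f g h

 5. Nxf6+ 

  a b c d e f g h
  ─────────────────
8│♜ · ♝ ♛ ♚ ♝ · ♜│8
7│♟ ♟ ♟ · ♟ ♟ ♟ ♟│7
6│· · · · · ♘ · ·│6
5│· · · ♟ ♘ · · ·│5
4│· · · · · · · ·│4
3│· · · · · · · ·│3
2│♙ ♙ ♙ ♙ ♙ ♙ ♙ ♙│2
1│♖ · ♗ ♕ ♔ ♗ · ♖│1
  ─────────────────
  a b c d e f g h


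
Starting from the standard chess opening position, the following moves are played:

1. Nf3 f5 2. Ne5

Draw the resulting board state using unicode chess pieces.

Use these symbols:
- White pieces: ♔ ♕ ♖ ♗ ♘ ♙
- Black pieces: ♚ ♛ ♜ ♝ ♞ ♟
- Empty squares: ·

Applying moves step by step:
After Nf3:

♜ ♞ ♝ ♛ ♚ ♝ ♞ ♜
♟ ♟ ♟ ♟ ♟ ♟ ♟ ♟
· · · · · · · ·
· · · · · · · ·
· · · · · · · ·
· · · · · ♘ · ·
♙ ♙ ♙ ♙ ♙ ♙ ♙ ♙
♖ ♘ ♗ ♕ ♔ ♗ · ♖


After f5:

♜ ♞ ♝ ♛ ♚ ♝ ♞ ♜
♟ ♟ ♟ ♟ ♟ · ♟ ♟
· · · · · · · ·
· · · · · ♟ · ·
· · · · · · · ·
· · · · · ♘ · ·
♙ ♙ ♙ ♙ ♙ ♙ ♙ ♙
♖ ♘ ♗ ♕ ♔ ♗ · ♖


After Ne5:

♜ ♞ ♝ ♛ ♚ ♝ ♞ ♜
♟ ♟ ♟ ♟ ♟ · ♟ ♟
· · · · · · · ·
· · · · ♘ ♟ · ·
· · · · · · · ·
· · · · · · · ·
♙ ♙ ♙ ♙ ♙ ♙ ♙ ♙
♖ ♘ ♗ ♕ ♔ ♗ · ♖



  a b c d e f g h
  ─────────────────
8│♜ ♞ ♝ ♛ ♚ ♝ ♞ ♜│8
7│♟ ♟ ♟ ♟ ♟ · ♟ ♟│7
6│· · · · · · · ·│6
5│· · · · ♘ ♟ · ·│5
4│· · · · · · · ·│4
3│· · · · · · · ·│3
2│♙ ♙ ♙ ♙ ♙ ♙ ♙ ♙│2
1│♖ ♘ ♗ ♕ ♔ ♗ · ♖│1
  ─────────────────
  a b c d e f g h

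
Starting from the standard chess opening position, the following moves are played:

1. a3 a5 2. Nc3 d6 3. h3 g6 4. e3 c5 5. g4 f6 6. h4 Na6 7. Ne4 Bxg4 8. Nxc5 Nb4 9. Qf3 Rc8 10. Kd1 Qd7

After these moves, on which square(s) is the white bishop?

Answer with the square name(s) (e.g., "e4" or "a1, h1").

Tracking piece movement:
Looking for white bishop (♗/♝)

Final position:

  a b c d e f g h
  ─────────────────
8│· · ♜ · ♚ ♝ ♞ ♜│8
7│· ♟ · ♛ ♟ · · ♟│7
6│· · · ♟ · ♟ ♟ ·│6
5│♟ · ♘ · · · · ·│5
4│· ♞ · · · · ♝ ♙│4
3│♙ · · · ♙ ♕ · ·│3
2│· ♙ ♙ ♙ · ♙ · ·│2
1│♖ · ♗ ♔ · ♗ ♘ ♖│1
  ─────────────────
  a b c d e f g h


c1, f1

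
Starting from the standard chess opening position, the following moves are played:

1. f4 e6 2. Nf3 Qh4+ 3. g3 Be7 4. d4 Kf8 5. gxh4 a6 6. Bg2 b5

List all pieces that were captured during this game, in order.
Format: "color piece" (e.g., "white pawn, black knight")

Tracking captures:
  gxh4: captured black queen

black queen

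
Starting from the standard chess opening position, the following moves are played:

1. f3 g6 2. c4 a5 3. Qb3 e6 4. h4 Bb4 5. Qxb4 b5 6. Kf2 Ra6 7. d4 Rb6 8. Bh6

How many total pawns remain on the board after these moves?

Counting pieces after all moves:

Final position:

  a b c d e f g h
  ─────────────────
8│· ♞ ♝ ♛ ♚ · ♞ ♜│8
7│· · ♟ ♟ · ♟ · ♟│7
6│· ♜ · · ♟ · ♟ ♗│6
5│♟ ♟ · · · · · ·│5
4│· ♕ ♙ ♙ · · · ♙│4
3│· · · · · ♙ · ·│3
2│♙ ♙ · · ♙ ♔ ♙ ·│2
1│♖ ♘ · · · ♗ ♘ ♖│1
  ─────────────────
  a b c d e f g h


16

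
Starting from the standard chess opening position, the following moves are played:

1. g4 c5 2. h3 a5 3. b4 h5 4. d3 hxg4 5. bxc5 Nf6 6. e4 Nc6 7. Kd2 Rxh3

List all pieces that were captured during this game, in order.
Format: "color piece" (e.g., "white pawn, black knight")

Tracking captures:
  hxg4: captured white pawn
  bxc5: captured black pawn
  Rxh3: captured white pawn

white pawn, black pawn, white pawn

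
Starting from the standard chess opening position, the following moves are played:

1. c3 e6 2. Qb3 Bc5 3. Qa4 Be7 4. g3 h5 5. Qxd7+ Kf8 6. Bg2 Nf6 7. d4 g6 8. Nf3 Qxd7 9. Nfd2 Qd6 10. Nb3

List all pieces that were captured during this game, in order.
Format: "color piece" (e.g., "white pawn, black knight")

Tracking captures:
  Qxd7+: captured black pawn
  Qxd7: captured white queen

black pawn, white queen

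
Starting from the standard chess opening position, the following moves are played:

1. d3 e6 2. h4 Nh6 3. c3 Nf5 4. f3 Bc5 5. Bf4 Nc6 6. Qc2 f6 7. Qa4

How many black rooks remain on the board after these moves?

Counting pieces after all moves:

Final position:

  a b c d e f g h
  ─────────────────
8│♜ · ♝ ♛ ♚ · · ♜│8
7│♟ ♟ ♟ ♟ · · ♟ ♟│7
6│· · ♞ · ♟ ♟ · ·│6
5│· · ♝ · · ♞ · ·│5
4│♕ · · · · ♗ · ♙│4
3│· · ♙ ♙ · ♙ · ·│3
2│♙ ♙ · · ♙ · ♙ ·│2
1│♖ ♘ · · ♔ ♗ ♘ ♖│1
  ─────────────────
  a b c d e f g h


2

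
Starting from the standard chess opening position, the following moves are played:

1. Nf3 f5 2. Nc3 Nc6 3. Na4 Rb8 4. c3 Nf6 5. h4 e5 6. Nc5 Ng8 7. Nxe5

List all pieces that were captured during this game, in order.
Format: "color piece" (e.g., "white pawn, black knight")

Tracking captures:
  Nxe5: captured black pawn

black pawn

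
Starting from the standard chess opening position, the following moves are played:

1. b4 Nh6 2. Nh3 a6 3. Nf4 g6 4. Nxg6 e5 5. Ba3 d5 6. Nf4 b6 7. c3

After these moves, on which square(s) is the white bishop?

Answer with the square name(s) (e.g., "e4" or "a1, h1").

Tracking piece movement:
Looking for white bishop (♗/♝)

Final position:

  a b c d e f g h
  ─────────────────
8│♜ ♞ ♝ ♛ ♚ ♝ · ♜│8
7│· · ♟ · · ♟ · ♟│7
6│♟ ♟ · · · · · ♞│6
5│· · · ♟ ♟ · · ·│5
4│· ♙ · · · ♘ · ·│4
3│♗ · ♙ · · · · ·│3
2│♙ · · ♙ ♙ ♙ ♙ ♙│2
1│♖ ♘ · ♕ ♔ ♗ · ♖│1
  ─────────────────
  a b c d e f g h


a3, f1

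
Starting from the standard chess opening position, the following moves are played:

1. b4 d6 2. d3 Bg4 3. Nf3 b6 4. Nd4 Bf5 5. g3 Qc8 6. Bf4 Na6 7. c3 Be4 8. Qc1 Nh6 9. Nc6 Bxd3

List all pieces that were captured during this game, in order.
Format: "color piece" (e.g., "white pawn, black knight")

Tracking captures:
  Bxd3: captured white pawn

white pawn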